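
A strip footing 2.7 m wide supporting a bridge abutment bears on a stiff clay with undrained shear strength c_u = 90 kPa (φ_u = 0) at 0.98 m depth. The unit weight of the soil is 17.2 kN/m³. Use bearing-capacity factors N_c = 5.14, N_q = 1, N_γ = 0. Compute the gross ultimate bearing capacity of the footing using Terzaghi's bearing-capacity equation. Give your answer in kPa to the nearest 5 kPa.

q_ult ≈ 480 kPa

Overburden at base level: q = 17.2 × 0.98 = 16.856 kPa.
Cohesion term c·N_c = 90 × 5.14 = 462.6 kPa; surcharge term q·N_q = 16.856 × 1 = 16.856 kPa.
q_ult = 462.6 + 16.856 = 479.46 kPa.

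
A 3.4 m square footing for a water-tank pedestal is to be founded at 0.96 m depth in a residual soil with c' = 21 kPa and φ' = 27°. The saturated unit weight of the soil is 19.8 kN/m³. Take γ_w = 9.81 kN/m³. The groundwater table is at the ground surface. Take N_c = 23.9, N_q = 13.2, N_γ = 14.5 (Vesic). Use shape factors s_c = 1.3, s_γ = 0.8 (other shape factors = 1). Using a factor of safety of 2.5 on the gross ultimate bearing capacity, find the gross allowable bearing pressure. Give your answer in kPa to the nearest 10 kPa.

q_all ≈ 390 kPa

With the water table at the surface the whole profile is submerged: γ' = 19.8 − 9.81 = 9.99 kN/m³, so q = γ'·D_f = 9.5904 kPa; the same γ' applies in the ½γBN_γ term.
q_ult = c·N_c·s_c + q·N_q + 0.5·γ·B·N_γ·s_γ
     = 21 × 23.9 × 1.3 + 9.5904 × 13.2 + 0.5 × 9.99 × 3.4 × 14.5 × 0.8
     = 652.47 + 126.59 + 197 = 976.07 kPa.
q_all = 976.07 / 2.5 = 390.43 kPa.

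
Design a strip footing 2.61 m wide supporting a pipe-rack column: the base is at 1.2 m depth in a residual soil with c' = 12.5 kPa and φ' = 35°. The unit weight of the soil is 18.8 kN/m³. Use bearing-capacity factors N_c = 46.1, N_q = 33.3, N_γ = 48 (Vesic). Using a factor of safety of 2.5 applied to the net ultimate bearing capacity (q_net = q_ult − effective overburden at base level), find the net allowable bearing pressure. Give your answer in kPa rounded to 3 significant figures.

q = γ·D_f = 18.8 × 1.2 = 22.56 kPa.
c·N_c = 12.5 × 46.1 = 576.25 kPa
q·N_q = 22.56 × 33.3 = 751.25 kPa
0.5·γ·B·N_γ = 0.5 × 18.8 × 2.61 × 48 = 1177.6 kPa
q_ult = 576.25 + 751.25 + 1177.6 = 2505.1 kPa.
Net ultimate: q_net = 2505.1 − 22.56 = 2482.6 kPa.
q_all(net) = 2482.6 / 2.5 = 993.03 kPa.

q_all(net) ≈ 993 kPa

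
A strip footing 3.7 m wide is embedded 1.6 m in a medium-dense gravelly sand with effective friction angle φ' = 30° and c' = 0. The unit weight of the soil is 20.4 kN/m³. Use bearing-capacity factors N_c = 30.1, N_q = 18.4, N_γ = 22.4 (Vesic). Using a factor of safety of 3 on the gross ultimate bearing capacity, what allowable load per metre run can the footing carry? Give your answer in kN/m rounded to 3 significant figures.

≈ 1780 kN/m

Effective surcharge at the founding depth q = γ·D_f = 20.4 × 1.6 = 32.64 kPa.
q_ult = q·N_q + 0.5·γ·B·N_γ
     = 32.64 × 18.4 + 0.5 × 20.4 × 3.7 × 22.4
     = 600.58 + 845.38 = 1446 kPa.
Gross allowable pressure q_all = 1446 / 3 = 481.98 kPa.
Allowable wall load = q_all × B = 481.98 × 3.7 = 1783.3 kN per metre run.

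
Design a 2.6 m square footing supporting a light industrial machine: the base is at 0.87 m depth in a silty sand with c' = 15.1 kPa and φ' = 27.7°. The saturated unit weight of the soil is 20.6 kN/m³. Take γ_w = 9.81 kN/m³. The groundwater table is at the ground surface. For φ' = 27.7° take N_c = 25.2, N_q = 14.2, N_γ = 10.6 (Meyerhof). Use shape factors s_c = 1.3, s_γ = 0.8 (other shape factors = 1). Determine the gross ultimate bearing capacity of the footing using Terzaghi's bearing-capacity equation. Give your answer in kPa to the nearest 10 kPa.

With the water table at the surface the whole profile is submerged: γ' = 20.6 − 9.81 = 10.79 kN/m³, so q = γ'·D_f = 9.3873 kPa; the same γ' applies in the ½γBN_γ term.
q_ult = c·N_c·s_c + q·N_q + 0.5·γ·B·N_γ·s_γ
     = 15.1 × 25.2 × 1.3 + 9.3873 × 14.2 + 0.5 × 10.79 × 2.6 × 10.6 × 0.8
     = 494.68 + 133.3 + 118.95 = 746.92 kPa.

q_ult ≈ 750 kPa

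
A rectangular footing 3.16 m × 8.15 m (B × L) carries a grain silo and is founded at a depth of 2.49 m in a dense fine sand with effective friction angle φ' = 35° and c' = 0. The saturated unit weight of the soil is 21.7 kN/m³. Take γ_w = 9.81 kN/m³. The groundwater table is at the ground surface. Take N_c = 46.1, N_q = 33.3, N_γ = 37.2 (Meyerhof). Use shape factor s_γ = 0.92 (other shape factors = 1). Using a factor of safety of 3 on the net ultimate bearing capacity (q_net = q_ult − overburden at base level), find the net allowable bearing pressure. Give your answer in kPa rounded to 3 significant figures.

q_all(net) ≈ 533 kPa

γ' = 21.7 − 9.81 = 11.89 kN/m³ (submerged throughout). q = 11.89 × 2.49 = 29.606 kPa; the same γ' applies in the ½γBN_γ term.
q·N_q = 29.606 × 33.3 = 985.88 kPa
0.5·γ·B·N_γ·s_γ = 0.5 × 11.89 × 3.16 × 37.2 × 0.92 = 642.94 kPa
q_ult = 985.88 + 642.94 = 1628.8 kPa.
q_net = 1628.8 − 29.606 = 1599.2 kPa.
q_all(net) = 1599.2 / 3 = 533.07 kPa.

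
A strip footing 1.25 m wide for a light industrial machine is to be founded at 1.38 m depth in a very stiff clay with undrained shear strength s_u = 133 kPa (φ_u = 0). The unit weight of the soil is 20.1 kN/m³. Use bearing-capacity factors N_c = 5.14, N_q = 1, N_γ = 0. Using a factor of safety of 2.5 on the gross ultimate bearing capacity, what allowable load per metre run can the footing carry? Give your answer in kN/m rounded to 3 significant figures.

≈ 356 kN/m

Overburden at base level: q = 20.1 × 1.38 = 27.738 kPa.
Cohesion term c·N_c = 133 × 5.14 = 683.62 kPa; surcharge term q·N_q = 27.738 × 1 = 27.738 kPa.
q_ult = 683.62 + 27.738 = 711.36 kPa.
Gross allowable pressure q_all = 711.36 / 2.5 = 284.54 kPa.
Allowable wall load = q_all × B = 284.54 × 1.25 = 355.68 kN per metre run.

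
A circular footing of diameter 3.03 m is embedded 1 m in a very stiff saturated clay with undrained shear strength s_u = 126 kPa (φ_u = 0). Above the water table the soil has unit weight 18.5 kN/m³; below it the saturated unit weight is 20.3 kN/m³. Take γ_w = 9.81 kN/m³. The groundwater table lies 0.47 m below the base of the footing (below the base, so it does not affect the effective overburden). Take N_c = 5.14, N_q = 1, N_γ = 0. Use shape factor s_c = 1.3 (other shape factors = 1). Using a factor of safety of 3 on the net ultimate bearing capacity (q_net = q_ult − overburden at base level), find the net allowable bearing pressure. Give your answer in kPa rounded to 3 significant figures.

Effective surcharge at the founding depth q = γ·D_f = 18.5 × 1 = 18.5 kPa.
q_ult = c·N_c·s_c + q·N_q
     = 126 × 5.14 × 1.3 + 18.5 × 1
     = 841.93 + 18.5 = 860.43 kPa.
q_net = 860.43 − 18.5 = 841.93 kPa.
q_all(net) = 841.93 / 3 = 280.64 kPa.

q_all(net) ≈ 281 kPa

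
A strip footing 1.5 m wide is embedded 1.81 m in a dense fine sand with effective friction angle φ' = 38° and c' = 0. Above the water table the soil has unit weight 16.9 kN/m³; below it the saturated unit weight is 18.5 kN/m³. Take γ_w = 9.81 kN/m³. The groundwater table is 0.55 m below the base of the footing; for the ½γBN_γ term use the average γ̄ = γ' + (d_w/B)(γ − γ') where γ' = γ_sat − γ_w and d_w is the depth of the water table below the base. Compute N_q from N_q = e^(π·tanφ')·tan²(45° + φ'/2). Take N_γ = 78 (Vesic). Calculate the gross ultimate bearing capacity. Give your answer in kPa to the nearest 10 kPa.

tan38° = 0.7813, so N_q = e^(π×0.7813)·tan²(64°) = 11.64 × 4.204 = 48.93.
Effective surcharge at the founding depth q = γ·D_f = 16.9 × 1.81 = 30.589 kPa.
With d_w = 0.55 m < B, γ̄ = 8.69 + (0.55/1.5) × (16.9 − 8.69) = 11.7 kN/m³.
q_ult = q·N_q + 0.5·γ·B·N_γ
     = 30.589 × 48.933 + 0.5 × 11.7 × 1.5 × 78
     = 1496.8 + 684.47 = 2181.3 kPa.

q_ult ≈ 2180 kPa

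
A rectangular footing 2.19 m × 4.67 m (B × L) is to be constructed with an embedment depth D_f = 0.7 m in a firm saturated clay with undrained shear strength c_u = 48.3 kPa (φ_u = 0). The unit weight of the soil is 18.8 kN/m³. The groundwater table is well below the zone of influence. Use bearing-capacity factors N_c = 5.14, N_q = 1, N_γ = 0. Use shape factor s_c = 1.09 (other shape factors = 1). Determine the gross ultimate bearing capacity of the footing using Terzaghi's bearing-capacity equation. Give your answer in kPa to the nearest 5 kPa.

q_ult ≈ 285 kPa

Effective surcharge at the founding depth q = γ·D_f = 18.8 × 0.7 = 13.16 kPa.
q_ult = c·N_c·s_c + q·N_q
     = 48.3 × 5.14 × 1.09 + 13.16 × 1
     = 270.61 + 13.16 = 283.77 kPa.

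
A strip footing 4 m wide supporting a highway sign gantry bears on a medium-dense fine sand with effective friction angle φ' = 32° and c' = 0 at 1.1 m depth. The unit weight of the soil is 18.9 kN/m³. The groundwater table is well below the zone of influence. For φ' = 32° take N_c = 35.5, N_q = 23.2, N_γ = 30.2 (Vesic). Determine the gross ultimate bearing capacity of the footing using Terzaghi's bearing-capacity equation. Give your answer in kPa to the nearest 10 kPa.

Effective surcharge at the founding depth q = γ·D_f = 18.9 × 1.1 = 20.79 kPa.
q_ult = q·N_q + 0.5·γ·B·N_γ
     = 20.79 × 23.2 + 0.5 × 18.9 × 4 × 30.2
     = 482.33 + 1141.6 = 1623.9 kPa.

q_ult ≈ 1620 kPa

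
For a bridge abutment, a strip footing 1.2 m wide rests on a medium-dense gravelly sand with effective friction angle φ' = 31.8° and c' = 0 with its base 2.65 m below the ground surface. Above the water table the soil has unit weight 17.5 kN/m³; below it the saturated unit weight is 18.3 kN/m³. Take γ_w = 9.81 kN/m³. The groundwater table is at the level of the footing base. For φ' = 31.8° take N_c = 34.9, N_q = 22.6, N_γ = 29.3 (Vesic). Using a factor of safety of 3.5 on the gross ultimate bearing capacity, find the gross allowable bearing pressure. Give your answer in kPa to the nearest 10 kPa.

q = γ·D_f = 17.5 × 2.65 = 46.375 kPa.
For the ½γBN_γ term take γ' = 18.3 − 9.81 = 8.49 kN/m³ (soil below base is submerged).
q·N_q = 46.375 × 22.6 = 1048.1 kPa
0.5·γ·B·N_γ = 0.5 × 8.49 × 1.2 × 29.3 = 149.25 kPa
q_ult = 1048.1 + 149.25 = 1197.3 kPa.
q_all = 1197.3 / 3.5 = 342.09 kPa.

q_all ≈ 340 kPa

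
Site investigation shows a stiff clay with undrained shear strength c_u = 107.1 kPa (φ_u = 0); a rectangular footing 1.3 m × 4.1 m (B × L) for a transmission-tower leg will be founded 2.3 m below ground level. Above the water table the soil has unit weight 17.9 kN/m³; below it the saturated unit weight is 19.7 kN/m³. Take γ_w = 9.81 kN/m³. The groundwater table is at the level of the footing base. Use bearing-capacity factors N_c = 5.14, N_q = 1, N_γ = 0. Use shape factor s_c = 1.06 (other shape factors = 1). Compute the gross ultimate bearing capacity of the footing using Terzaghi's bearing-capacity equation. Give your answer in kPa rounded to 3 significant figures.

q = γ·D_f = 17.9 × 2.3 = 41.17 kPa.
c·N_c·s_c = 107.1 × 5.14 × 1.06 = 583.52 kPa
q·N_q = 41.17 × 1 = 41.17 kPa
q_ult = 583.52 + 41.17 = 624.69 kPa.

q_ult ≈ 625 kPa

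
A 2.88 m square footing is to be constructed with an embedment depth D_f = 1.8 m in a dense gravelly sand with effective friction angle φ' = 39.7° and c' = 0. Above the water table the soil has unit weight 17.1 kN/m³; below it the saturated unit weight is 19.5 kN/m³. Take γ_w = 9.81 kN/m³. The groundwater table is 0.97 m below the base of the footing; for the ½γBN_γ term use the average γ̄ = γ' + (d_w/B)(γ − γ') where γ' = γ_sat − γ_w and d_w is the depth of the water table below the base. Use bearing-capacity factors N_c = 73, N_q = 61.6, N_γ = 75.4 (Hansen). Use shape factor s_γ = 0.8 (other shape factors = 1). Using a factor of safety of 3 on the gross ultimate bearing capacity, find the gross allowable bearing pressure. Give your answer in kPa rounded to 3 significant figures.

q_all ≈ 985 kPa

Effective surcharge at the founding depth q = γ·D_f = 17.1 × 1.8 = 30.78 kPa.
With d_w = 0.97 m < B, γ̄ = 9.69 + (0.97/2.88) × (17.1 − 9.69) = 12.186 kN/m³.
q_ult = q·N_q + 0.5·γ·B·N_γ·s_γ
     = 30.78 × 61.6 + 0.5 × 12.186 × 2.88 × 75.4 × 0.8
     = 1896 + 1058.5 = 2954.5 kPa.
q_all = 2954.5 / 3 = 984.84 kPa.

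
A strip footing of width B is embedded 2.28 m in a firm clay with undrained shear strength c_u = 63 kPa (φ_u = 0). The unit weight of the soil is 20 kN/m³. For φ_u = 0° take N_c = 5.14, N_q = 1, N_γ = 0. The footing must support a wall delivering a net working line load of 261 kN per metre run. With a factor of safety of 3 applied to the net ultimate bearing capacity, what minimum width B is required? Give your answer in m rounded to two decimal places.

B = 2.42 m

Overburden at base level: q = 20 × 2.28 = 45.6 kPa.
Cohesion term c·N_c = 63 × 5.14 = 323.82 kPa; surcharge term q·N_q = 45.6 × 1 = 45.6 kPa.
q_ult = 323.82 + 45.6 = 369.42 kPa.
For φ = 0 the ½γBN_γ term vanishes, so q_ult is independent of B. q_net = 369.42 − 45.6 = 323.82 kPa; q_all(net) = 323.82/3 = 107.94 kPa.
Required width B = w / q_all(net) = 261 / 107.94 = 2.418 m.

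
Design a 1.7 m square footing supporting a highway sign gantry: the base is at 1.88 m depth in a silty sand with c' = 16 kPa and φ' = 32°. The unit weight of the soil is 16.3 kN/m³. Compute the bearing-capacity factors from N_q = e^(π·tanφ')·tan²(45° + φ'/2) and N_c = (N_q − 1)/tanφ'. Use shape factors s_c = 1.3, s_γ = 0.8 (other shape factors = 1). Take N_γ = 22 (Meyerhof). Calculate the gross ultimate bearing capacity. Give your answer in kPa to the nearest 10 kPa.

q_ult ≈ 1690 kPa

tan32° = 0.6249, so N_q = e^(π×0.6249)·tan²(61°) = 7.121 × 3.255 = 23.18.
N_c = (23.18 − 1)/tan32° = 35.49.
Overburden at base level: q = 16.3 × 1.88 = 30.644 kPa.
Cohesion term c·N_c·s_c = 16 × 35.49 × 1.3 = 738.2 kPa; surcharge term q·N_q = 30.644 × 23.177 = 710.23 kPa; self-weight term 0.5·γ·B·N_γ·s_γ = 0.5 × 16.3 × 1.7 × 22 × 0.8 = 243.85 kPa.
q_ult = 738.2 + 710.23 + 243.85 = 1692.3 kPa.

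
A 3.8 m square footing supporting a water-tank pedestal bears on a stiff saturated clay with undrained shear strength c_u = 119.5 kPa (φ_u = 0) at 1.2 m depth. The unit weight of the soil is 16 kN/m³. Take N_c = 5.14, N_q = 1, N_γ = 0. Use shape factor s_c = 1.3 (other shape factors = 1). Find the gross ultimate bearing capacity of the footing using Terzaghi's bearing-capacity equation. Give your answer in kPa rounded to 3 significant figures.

q = γ·D_f = 16 × 1.2 = 19.2 kPa.
c·N_c·s_c = 119.5 × 5.14 × 1.3 = 798.5 kPa
q·N_q = 19.2 × 1 = 19.2 kPa
q_ult = 798.5 + 19.2 = 817.7 kPa.

q_ult ≈ 818 kPa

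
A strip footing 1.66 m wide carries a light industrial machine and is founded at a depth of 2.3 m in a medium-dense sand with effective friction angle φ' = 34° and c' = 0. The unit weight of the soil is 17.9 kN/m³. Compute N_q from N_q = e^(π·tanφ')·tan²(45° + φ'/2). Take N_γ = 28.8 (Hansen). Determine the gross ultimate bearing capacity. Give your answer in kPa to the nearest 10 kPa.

q_ult ≈ 1640 kPa

tan34° = 0.6745, so N_q = e^(π×0.6745)·tan²(62°) = 8.323 × 3.537 = 29.44.
q = γ·D_f = 17.9 × 2.3 = 41.17 kPa.
q·N_q = 41.17 × 29.44 = 1212 kPa
0.5·γ·B·N_γ = 0.5 × 17.9 × 1.66 × 28.8 = 427.88 kPa
q_ult = 1212 + 427.88 = 1639.9 kPa.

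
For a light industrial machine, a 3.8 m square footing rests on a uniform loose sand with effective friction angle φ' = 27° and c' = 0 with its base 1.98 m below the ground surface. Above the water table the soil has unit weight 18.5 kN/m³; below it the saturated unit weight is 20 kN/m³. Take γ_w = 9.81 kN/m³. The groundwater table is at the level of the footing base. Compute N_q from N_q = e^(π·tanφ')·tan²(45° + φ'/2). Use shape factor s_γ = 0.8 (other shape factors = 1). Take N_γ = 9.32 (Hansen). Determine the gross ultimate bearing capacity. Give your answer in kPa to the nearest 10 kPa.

q_ult ≈ 630 kPa

tan27° = 0.5095, so N_q = e^(π×0.5095)·tan²(58.5°) = 4.957 × 2.663 = 13.2.
Effective surcharge at the founding depth q = γ·D_f = 18.5 × 1.98 = 36.63 kPa.
The water table coincides with the base, so in the self-weight term γ → γ' = 10.19 kN/m³.
q_ult = q·N_q + 0.5·γ·B·N_γ·s_γ
     = 36.63 × 13.199 + 0.5 × 10.19 × 3.8 × 9.32 × 0.8
     = 483.48 + 144.36 = 627.84 kPa.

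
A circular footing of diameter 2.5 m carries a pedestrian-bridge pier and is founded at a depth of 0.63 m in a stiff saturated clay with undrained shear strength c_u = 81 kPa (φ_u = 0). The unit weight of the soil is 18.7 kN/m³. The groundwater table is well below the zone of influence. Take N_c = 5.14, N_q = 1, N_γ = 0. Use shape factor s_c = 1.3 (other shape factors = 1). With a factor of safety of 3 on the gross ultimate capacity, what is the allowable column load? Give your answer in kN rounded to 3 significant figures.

P_all ≈ 905 kN

Effective surcharge at the founding depth q = γ·D_f = 18.7 × 0.63 = 11.781 kPa.
q_ult = c·N_c·s_c + q·N_q
     = 81 × 5.14 × 1.3 + 11.781 × 1
     = 541.24 + 11.781 = 553.02 kPa.
Gross allowable pressure q_all = 553.02 / 3 = 184.34 kPa.
Footing area = 4.9087 m², so allowable column load = 184.34 × 4.9087 = 904.87 kN.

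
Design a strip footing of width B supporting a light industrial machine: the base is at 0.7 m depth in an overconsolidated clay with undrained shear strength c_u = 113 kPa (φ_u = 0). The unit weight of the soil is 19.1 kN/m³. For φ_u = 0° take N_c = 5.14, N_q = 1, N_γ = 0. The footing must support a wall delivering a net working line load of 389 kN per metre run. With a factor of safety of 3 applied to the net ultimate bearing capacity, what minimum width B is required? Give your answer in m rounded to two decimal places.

q = γ·D_f = 19.1 × 0.7 = 13.37 kPa.
c·N_c = 113 × 5.14 = 580.82 kPa
q·N_q = 13.37 × 1 = 13.37 kPa
q_ult = 580.82 + 13.37 = 594.19 kPa.
For φ = 0 the ½γBN_γ term vanishes, so q_ult is independent of B. q_net = 594.19 − 13.37 = 580.82 kPa; q_all(net) = 580.82/3 = 193.61 kPa.
Required width B = w / q_all(net) = 389 / 193.61 = 2.009 m.

B = 2.01 m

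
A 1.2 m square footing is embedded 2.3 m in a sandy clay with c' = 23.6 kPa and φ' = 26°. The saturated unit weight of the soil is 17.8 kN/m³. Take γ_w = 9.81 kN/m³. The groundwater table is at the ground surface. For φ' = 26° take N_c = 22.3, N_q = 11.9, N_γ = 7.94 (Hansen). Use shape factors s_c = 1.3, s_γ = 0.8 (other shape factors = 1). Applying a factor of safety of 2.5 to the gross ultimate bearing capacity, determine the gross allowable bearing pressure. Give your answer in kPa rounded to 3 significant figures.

q_all ≈ 373 kPa

With the water table at the surface the whole profile is submerged: γ' = 17.8 − 9.81 = 7.99 kN/m³, so q = γ'·D_f = 18.377 kPa; the same γ' applies in the ½γBN_γ term.
q_ult = c·N_c·s_c + q·N_q + 0.5·γ·B·N_γ·s_γ
     = 23.6 × 22.3 × 1.3 + 18.377 × 11.9 + 0.5 × 7.99 × 1.2 × 7.94 × 0.8
     = 684.16 + 218.69 + 30.451 = 933.3 kPa.
q_all = q_ult / FS = 933.3 / 2.5 = 373.32 kPa.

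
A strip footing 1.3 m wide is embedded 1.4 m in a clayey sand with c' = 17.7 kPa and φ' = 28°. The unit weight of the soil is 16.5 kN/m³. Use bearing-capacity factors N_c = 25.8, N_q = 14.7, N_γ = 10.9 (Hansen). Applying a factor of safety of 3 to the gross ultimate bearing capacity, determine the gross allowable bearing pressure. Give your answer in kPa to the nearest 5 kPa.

Overburden at base level: q = 16.5 × 1.4 = 23.1 kPa.
Cohesion term c·N_c = 17.7 × 25.8 = 456.66 kPa; surcharge term q·N_q = 23.1 × 14.7 = 339.57 kPa; self-weight term 0.5·γ·B·N_γ = 0.5 × 16.5 × 1.3 × 10.9 = 116.9 kPa.
q_ult = 456.66 + 339.57 + 116.9 = 913.13 kPa.
q_all = q_ult / FS = 913.13 / 3 = 304.38 kPa.

q_all ≈ 305 kPa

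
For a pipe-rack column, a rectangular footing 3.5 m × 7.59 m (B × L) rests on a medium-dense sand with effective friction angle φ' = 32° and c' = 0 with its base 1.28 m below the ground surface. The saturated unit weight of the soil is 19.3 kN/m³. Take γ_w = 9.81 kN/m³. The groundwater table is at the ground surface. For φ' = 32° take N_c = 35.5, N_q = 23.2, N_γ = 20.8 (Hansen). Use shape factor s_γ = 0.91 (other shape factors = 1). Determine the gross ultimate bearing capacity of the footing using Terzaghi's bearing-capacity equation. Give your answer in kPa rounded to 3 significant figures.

γ' = 19.3 − 9.81 = 9.49 kN/m³ (submerged throughout). q = 9.49 × 1.28 = 12.147 kPa; the same γ' applies in the ½γBN_γ term.
q·N_q = 12.147 × 23.2 = 281.82 kPa
0.5·γ·B·N_γ·s_γ = 0.5 × 9.49 × 3.5 × 20.8 × 0.91 = 314.35 kPa
q_ult = 281.82 + 314.35 = 596.16 kPa.

q_ult ≈ 596 kPa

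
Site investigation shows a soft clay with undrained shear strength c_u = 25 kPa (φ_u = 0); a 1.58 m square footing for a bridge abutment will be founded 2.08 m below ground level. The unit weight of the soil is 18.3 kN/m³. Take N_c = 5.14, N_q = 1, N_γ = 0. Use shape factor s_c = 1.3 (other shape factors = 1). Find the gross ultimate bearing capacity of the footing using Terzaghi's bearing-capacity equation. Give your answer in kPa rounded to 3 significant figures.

q_ult ≈ 205 kPa

q = γ·D_f = 18.3 × 2.08 = 38.064 kPa.
c·N_c·s_c = 25 × 5.14 × 1.3 = 167.05 kPa
q·N_q = 38.064 × 1 = 38.064 kPa
q_ult = 167.05 + 38.064 = 205.11 kPa.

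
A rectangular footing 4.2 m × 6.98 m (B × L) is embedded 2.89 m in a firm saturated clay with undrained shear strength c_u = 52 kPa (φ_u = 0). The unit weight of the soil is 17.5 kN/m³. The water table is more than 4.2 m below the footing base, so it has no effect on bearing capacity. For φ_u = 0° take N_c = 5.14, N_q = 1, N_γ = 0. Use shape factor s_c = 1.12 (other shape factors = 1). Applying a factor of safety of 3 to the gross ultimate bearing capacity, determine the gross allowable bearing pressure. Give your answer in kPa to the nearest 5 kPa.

q_all ≈ 115 kPa

q = γ·D_f = 17.5 × 2.89 = 50.575 kPa.
c·N_c·s_c = 52 × 5.14 × 1.12 = 299.35 kPa
q·N_q = 50.575 × 1 = 50.575 kPa
q_ult = 299.35 + 50.575 = 349.93 kPa.
q_all = q_ult / FS = 349.93 / 3 = 116.64 kPa.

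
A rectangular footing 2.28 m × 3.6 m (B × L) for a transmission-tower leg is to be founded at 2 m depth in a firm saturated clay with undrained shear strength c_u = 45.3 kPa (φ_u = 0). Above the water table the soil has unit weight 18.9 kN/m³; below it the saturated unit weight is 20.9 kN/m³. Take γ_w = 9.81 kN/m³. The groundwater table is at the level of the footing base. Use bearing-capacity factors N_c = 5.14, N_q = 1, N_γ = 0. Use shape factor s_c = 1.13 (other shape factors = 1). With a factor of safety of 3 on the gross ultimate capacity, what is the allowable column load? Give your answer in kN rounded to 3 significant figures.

P_all ≈ 823 kN

q = γ·D_f = 18.9 × 2 = 37.8 kPa.
c·N_c·s_c = 45.3 × 5.14 × 1.13 = 263.11 kPa
q·N_q = 37.8 × 1 = 37.8 kPa
q_ult = 263.11 + 37.8 = 300.91 kPa.
Gross allowable pressure q_all = 300.91 / 3 = 100.3 kPa.
Footing area = 8.208 m², so allowable column load = 100.3 × 8.208 = 823.29 kN.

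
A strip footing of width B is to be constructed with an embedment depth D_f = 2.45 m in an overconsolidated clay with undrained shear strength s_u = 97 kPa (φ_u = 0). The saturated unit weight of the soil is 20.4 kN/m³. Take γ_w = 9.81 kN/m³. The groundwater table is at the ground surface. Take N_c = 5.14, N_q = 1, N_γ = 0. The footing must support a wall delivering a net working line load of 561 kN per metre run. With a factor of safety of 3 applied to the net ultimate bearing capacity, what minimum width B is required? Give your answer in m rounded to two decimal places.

B = 3.38 m

γ' = 20.4 − 9.81 = 10.59 kN/m³ (submerged throughout). q = 10.59 × 2.45 = 25.945 kPa.
c·N_c = 97 × 5.14 = 498.58 kPa
q·N_q = 25.945 × 1 = 25.945 kPa
q_ult = 498.58 + 25.945 = 524.53 kPa.
For φ = 0 the ½γBN_γ term vanishes, so q_ult is independent of B. q_net = 524.53 − 25.945 = 498.58 kPa; q_all(net) = 498.58/3 = 166.19 kPa.
Required width B = w / q_all(net) = 561 / 166.19 = 3.376 m.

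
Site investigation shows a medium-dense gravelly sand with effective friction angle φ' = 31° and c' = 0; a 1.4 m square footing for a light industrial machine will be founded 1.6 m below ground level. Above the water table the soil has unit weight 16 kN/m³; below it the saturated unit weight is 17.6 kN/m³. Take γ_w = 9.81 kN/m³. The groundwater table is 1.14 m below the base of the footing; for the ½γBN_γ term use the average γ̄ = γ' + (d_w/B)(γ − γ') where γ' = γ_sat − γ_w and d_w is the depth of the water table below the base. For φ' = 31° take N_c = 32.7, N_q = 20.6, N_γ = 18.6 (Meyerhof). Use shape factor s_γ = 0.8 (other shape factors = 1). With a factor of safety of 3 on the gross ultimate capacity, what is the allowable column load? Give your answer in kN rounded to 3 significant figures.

P_all ≈ 443 kN

Effective surcharge at the founding depth q = γ·D_f = 16 × 1.6 = 25.6 kPa.
With d_w = 1.14 m < B, γ̄ = 7.79 + (1.14/1.4) × (16 − 7.79) = 14.475 kN/m³.
q_ult = q·N_q + 0.5·γ·B·N_γ·s_γ
     = 25.6 × 20.6 + 0.5 × 14.475 × 1.4 × 18.6 × 0.8
     = 527.36 + 150.77 = 678.13 kPa.
Gross allowable pressure q_all = 678.13 / 3 = 226.04 kPa.
Footing area = 1.96 m², so allowable column load = 226.04 × 1.96 = 443.05 kN.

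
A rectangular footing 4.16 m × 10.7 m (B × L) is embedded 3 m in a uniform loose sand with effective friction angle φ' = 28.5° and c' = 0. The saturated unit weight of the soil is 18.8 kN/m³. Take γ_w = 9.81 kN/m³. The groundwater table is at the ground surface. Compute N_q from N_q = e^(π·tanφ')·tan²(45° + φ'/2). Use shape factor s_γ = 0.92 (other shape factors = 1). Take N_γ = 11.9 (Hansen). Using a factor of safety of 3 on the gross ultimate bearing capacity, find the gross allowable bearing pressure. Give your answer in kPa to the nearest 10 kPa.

q_all ≈ 210 kPa

N_q = e^(π·tan28.5°)·tan²(59.25°) = 15.55.
γ' = 18.8 − 9.81 = 8.99 kN/m³ (submerged throughout). q = 8.99 × 3 = 26.97 kPa; the same γ' applies in the ½γBN_γ term.
q·N_q = 26.97 × 15.554 = 419.5 kPa
0.5·γ·B·N_γ·s_γ = 0.5 × 8.99 × 4.16 × 11.9 × 0.92 = 204.72 kPa
q_ult = 419.5 + 204.72 = 624.22 kPa.
q_all = 624.22 / 3 = 208.07 kPa.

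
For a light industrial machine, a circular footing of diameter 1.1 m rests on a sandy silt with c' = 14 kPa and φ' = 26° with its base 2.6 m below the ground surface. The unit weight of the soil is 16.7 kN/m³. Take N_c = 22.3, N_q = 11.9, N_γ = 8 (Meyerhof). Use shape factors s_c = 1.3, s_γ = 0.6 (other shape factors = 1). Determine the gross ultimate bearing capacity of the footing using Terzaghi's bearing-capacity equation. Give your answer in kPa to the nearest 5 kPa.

q = γ·D_f = 16.7 × 2.6 = 43.42 kPa.
c·N_c·s_c = 14 × 22.3 × 1.3 = 405.86 kPa
q·N_q = 43.42 × 11.9 = 516.7 kPa
0.5·γ·B·N_γ·s_γ = 0.5 × 16.7 × 1.1 × 8 × 0.6 = 44.088 kPa
q_ult = 405.86 + 516.7 + 44.088 = 966.65 kPa.

q_ult ≈ 965 kPa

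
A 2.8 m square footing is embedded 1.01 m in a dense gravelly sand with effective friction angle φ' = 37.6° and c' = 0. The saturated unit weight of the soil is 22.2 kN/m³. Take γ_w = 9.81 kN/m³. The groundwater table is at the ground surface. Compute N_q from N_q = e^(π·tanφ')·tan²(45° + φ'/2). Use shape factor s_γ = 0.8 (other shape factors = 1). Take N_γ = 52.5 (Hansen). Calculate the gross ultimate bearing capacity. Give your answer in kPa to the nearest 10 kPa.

tan37.6° = 0.7701, so N_q = e^(π×0.7701)·tan²(63.8°) = 11.239 × 4.13 = 46.42.
With the water table at the surface the whole profile is submerged: γ' = 22.2 − 9.81 = 12.39 kN/m³, so q = γ'·D_f = 12.514 kPa; the same γ' applies in the ½γBN_γ term.
q_ult = q·N_q + 0.5·γ·B·N_γ·s_γ
     = 12.514 × 46.417 + 0.5 × 12.39 × 2.8 × 52.5 × 0.8
     = 580.85 + 728.53 = 1309.4 kPa.

q_ult ≈ 1310 kPa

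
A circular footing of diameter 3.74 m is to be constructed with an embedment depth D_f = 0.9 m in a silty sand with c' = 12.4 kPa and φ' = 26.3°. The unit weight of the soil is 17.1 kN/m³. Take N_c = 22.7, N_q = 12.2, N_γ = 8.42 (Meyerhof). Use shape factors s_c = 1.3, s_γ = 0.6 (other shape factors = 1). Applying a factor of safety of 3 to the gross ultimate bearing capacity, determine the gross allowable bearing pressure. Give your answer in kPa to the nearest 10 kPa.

Overburden at base level: q = 17.1 × 0.9 = 15.39 kPa.
Cohesion term c·N_c·s_c = 12.4 × 22.7 × 1.3 = 365.92 kPa; surcharge term q·N_q = 15.39 × 12.2 = 187.76 kPa; self-weight term 0.5·γ·B·N_γ·s_γ = 0.5 × 17.1 × 3.74 × 8.42 × 0.6 = 161.55 kPa.
q_ult = 365.92 + 187.76 + 161.55 = 715.23 kPa.
q_all = q_ult / FS = 715.23 / 3 = 238.41 kPa.

q_all ≈ 240 kPa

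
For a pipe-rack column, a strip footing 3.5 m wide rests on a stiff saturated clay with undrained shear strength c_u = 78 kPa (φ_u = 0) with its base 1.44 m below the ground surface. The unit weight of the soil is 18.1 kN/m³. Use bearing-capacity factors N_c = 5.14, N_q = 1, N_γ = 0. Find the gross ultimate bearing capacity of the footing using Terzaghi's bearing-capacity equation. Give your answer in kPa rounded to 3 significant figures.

q_ult ≈ 427 kPa

Overburden at base level: q = 18.1 × 1.44 = 26.064 kPa.
Cohesion term c·N_c = 78 × 5.14 = 400.92 kPa; surcharge term q·N_q = 26.064 × 1 = 26.064 kPa.
q_ult = 400.92 + 26.064 = 426.98 kPa.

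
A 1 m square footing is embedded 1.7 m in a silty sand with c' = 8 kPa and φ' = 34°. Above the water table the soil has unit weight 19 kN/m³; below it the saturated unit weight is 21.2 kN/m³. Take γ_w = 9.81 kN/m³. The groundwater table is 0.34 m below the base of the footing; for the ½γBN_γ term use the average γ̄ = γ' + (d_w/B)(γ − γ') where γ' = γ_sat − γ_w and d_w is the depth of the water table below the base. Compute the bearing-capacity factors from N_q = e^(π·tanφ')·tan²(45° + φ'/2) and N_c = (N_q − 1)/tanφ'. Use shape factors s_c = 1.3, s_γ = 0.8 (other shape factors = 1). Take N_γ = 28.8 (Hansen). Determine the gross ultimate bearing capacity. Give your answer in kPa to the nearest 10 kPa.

q_ult ≈ 1550 kPa

tan34° = 0.6745, so N_q = e^(π×0.6745)·tan²(62°) = 8.323 × 3.537 = 29.44.
N_c = (29.44 − 1)/tan34° = 42.16.
q = γ·D_f = 19 × 1.7 = 32.3 kPa.
γ' = 11.39 kN/m³; averaging over the depth B below the base, γ̄ = γ' + (d_w/B)(γ − γ') = 13.977 kN/m³.
c·N_c·s_c = 8 × 42.164 × 1.3 = 438.5 kPa
q·N_q = 32.3 × 29.44 = 950.91 kPa
0.5·γ·B·N_γ·s_γ = 0.5 × 13.977 × 1 × 28.8 × 0.8 = 161.02 kPa
q_ult = 438.5 + 950.91 + 161.02 = 1550.4 kPa.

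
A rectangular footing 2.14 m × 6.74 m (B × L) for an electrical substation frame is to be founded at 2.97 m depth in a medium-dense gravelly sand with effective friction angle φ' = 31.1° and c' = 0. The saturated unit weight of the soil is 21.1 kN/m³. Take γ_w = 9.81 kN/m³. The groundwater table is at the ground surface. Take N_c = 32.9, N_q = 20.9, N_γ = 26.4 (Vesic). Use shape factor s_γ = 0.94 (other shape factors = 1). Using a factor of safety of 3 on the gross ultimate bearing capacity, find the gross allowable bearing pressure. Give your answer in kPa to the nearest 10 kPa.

q_all ≈ 330 kPa

Water table at ground surface, so effective unit weight γ' = 21.1 − 9.81 = 11.29 kN/m³ is used throughout; overburden q = 11.29 × 2.97 = 33.531 kPa; the same γ' applies in the ½γBN_γ term.
Surcharge term q·N_q = 33.531 × 20.9 = 700.8 kPa; self-weight term 0.5·γ·B·N_γ·s_γ = 0.5 × 11.29 × 2.14 × 26.4 × 0.94 = 299.78 kPa.
q_ult = 700.8 + 299.78 = 1000.6 kPa.
q_all = 1000.6 / 3 = 333.53 kPa.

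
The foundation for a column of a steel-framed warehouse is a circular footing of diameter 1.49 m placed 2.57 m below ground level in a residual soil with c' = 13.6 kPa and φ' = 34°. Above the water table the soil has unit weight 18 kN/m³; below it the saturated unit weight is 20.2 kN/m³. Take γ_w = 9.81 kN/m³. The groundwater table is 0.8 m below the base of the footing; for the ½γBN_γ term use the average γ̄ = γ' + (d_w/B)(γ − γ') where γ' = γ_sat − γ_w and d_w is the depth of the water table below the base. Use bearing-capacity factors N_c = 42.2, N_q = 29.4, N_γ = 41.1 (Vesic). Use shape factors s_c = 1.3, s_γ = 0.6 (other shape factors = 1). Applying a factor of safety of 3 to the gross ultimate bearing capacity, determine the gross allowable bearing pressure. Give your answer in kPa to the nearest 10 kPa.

q_all ≈ 790 kPa

Overburden at base level: q = 18 × 2.57 = 46.26 kPa.
The water table is 0.8 m below the base (< B = 1.49 m), so the ½γBN_γ term uses γ̄ = γ' + (d_w/B)(γ − γ') = 10.39 + (0.8/1.49)(18 − 10.39) = 14.476 kN/m³.
Cohesion term c·N_c·s_c = 13.6 × 42.2 × 1.3 = 746.1 kPa; surcharge term q·N_q = 46.26 × 29.4 = 1360 kPa; self-weight term 0.5·γ·B·N_γ·s_γ = 0.5 × 14.476 × 1.49 × 41.1 × 0.6 = 265.95 kPa.
q_ult = 746.1 + 1360 + 265.95 = 2372.1 kPa.
q_all = q_ult / FS = 2372.1 / 3 = 790.7 kPa.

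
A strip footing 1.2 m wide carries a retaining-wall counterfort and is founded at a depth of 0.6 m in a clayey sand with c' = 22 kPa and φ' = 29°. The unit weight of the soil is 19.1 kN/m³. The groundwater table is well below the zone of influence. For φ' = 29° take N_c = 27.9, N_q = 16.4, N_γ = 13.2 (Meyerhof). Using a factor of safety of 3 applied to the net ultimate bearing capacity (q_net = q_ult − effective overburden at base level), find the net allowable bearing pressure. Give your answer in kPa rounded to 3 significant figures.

Overburden at base level: q = 19.1 × 0.6 = 11.46 kPa.
Cohesion term c·N_c = 22 × 27.9 = 613.8 kPa; surcharge term q·N_q = 11.46 × 16.4 = 187.94 kPa; self-weight term 0.5·γ·B·N_γ = 0.5 × 19.1 × 1.2 × 13.2 = 151.27 kPa.
q_ult = 613.8 + 187.94 + 151.27 = 953.02 kPa.
Net ultimate: q_net = 953.02 − 11.46 = 941.56 kPa.
q_all(net) = 941.56 / 3 = 313.85 kPa.

q_all(net) ≈ 314 kPa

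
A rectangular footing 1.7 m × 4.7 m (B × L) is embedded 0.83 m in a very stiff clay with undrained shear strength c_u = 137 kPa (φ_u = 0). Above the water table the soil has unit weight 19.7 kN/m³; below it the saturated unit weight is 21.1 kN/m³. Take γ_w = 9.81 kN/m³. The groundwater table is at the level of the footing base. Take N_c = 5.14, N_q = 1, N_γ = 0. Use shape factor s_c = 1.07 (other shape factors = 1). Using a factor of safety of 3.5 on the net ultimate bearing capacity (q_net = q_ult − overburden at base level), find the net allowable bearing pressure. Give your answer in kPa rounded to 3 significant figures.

Effective surcharge at the founding depth q = γ·D_f = 19.7 × 0.83 = 16.351 kPa.
q_ult = c·N_c·s_c + q·N_q
     = 137 × 5.14 × 1.07 + 16.351 × 1
     = 753.47 + 16.351 = 769.82 kPa.
q_net = 769.82 − 16.351 = 753.47 kPa.
q_all(net) = 753.47 / 3.5 = 215.28 kPa.

q_all(net) ≈ 215 kPa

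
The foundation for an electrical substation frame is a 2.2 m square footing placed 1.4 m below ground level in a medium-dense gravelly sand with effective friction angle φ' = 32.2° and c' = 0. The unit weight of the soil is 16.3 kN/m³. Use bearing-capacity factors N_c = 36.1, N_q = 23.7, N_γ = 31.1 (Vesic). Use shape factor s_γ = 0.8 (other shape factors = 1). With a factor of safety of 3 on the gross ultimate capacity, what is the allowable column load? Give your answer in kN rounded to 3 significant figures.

P_all ≈ 1590 kN

Overburden at base level: q = 16.3 × 1.4 = 22.82 kPa.
Surcharge term q·N_q = 22.82 × 23.7 = 540.83 kPa; self-weight term 0.5·γ·B·N_γ·s_γ = 0.5 × 16.3 × 2.2 × 31.1 × 0.8 = 446.1 kPa.
q_ult = 540.83 + 446.1 = 986.93 kPa.
Gross allowable pressure q_all = 986.93 / 3 = 328.98 kPa.
Footing area = 4.84 m², so allowable column load = 328.98 × 4.84 = 1592.3 kN.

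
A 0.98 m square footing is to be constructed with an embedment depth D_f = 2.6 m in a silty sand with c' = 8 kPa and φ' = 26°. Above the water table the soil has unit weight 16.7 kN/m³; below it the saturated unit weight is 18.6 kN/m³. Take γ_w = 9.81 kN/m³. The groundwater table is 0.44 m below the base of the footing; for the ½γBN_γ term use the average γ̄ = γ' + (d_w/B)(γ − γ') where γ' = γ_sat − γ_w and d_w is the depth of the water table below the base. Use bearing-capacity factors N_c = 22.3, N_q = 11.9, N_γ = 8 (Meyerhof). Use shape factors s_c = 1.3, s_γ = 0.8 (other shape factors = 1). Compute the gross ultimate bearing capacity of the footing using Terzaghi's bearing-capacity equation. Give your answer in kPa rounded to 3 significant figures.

q_ult ≈ 787 kPa

q = γ·D_f = 16.7 × 2.6 = 43.42 kPa.
γ' = 8.79 kN/m³; averaging over the depth B below the base, γ̄ = γ' + (d_w/B)(γ − γ') = 12.341 kN/m³.
c·N_c·s_c = 8 × 22.3 × 1.3 = 231.92 kPa
q·N_q = 43.42 × 11.9 = 516.7 kPa
0.5·γ·B·N_γ·s_γ = 0.5 × 12.341 × 0.98 × 8 × 0.8 = 38.703 kPa
q_ult = 231.92 + 516.7 + 38.703 = 787.32 kPa.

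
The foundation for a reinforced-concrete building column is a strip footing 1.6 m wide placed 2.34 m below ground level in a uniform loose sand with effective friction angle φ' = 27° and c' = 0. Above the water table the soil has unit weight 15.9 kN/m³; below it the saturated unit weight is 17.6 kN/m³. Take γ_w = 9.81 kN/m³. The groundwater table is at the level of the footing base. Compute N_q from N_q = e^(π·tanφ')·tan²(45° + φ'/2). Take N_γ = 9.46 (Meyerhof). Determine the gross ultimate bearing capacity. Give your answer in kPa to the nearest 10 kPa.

q_ult ≈ 550 kPa

tan27° = 0.5095, so N_q = e^(π×0.5095)·tan²(58.5°) = 4.957 × 2.663 = 13.2.
Overburden at base level: q = 15.9 × 2.34 = 37.206 kPa.
Below the base the soil is submerged, so the ½γBN_γ term uses γ' = 17.6 − 9.81 = 7.79 kN/m³.
Surcharge term q·N_q = 37.206 × 13.199 = 491.09 kPa; self-weight term 0.5·γ·B·N_γ = 0.5 × 7.79 × 1.6 × 9.46 = 58.955 kPa.
q_ult = 491.09 + 58.955 = 550.04 kPa.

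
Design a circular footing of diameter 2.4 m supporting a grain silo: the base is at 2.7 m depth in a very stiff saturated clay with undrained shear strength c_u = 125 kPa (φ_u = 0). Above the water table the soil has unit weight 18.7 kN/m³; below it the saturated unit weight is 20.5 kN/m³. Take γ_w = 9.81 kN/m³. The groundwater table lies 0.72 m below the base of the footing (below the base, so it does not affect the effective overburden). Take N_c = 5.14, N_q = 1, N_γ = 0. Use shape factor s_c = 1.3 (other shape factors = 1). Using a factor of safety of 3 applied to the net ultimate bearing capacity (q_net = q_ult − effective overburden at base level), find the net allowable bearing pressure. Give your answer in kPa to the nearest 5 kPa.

q_all(net) ≈ 280 kPa

Overburden at base level: q = 18.7 × 2.7 = 50.49 kPa.
Cohesion term c·N_c·s_c = 125 × 5.14 × 1.3 = 835.25 kPa; surcharge term q·N_q = 50.49 × 1 = 50.49 kPa.
q_ult = 835.25 + 50.49 = 885.74 kPa.
Net ultimate: q_net = 885.74 − 50.49 = 835.25 kPa.
q_all(net) = 835.25 / 3 = 278.42 kPa.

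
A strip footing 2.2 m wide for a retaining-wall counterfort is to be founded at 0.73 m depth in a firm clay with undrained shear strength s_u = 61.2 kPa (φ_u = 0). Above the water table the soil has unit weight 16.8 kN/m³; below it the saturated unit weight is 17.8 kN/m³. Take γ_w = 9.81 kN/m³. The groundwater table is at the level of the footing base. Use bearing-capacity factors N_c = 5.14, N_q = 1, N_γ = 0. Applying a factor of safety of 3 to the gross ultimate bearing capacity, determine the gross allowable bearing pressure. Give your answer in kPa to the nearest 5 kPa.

q = γ·D_f = 16.8 × 0.73 = 12.264 kPa.
c·N_c = 61.2 × 5.14 = 314.57 kPa
q·N_q = 12.264 × 1 = 12.264 kPa
q_ult = 314.57 + 12.264 = 326.83 kPa.
q_all = q_ult / FS = 326.83 / 3 = 108.94 kPa.

q_all ≈ 110 kPa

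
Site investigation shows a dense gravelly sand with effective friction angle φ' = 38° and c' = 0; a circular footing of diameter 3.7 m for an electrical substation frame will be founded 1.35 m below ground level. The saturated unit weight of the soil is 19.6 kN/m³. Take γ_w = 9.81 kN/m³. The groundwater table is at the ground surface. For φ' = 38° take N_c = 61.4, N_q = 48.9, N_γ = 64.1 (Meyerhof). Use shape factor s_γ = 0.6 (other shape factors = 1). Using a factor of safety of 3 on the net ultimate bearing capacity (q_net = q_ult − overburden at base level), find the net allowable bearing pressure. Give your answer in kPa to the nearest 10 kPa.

q_all(net) ≈ 440 kPa

With the water table at the surface the whole profile is submerged: γ' = 19.6 − 9.81 = 9.79 kN/m³, so q = γ'·D_f = 13.217 kPa; the same γ' applies in the ½γBN_γ term.
q_ult = q·N_q + 0.5·γ·B·N_γ·s_γ
     = 13.217 × 48.9 + 0.5 × 9.79 × 3.7 × 64.1 × 0.6
     = 646.29 + 696.57 = 1342.9 kPa.
q_net = 1342.9 − 13.217 = 1329.6 kPa.
q_all(net) = 1329.6 / 3 = 443.21 kPa.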